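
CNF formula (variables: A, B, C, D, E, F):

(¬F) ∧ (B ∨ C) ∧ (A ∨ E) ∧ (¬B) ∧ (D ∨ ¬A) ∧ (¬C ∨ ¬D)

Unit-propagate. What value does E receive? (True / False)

(¬F) is a unit clause: F = False.
(¬B) stands alone — B = False.
From (B ∨ C) and B = False: C = True.
In (¬D ∨ ¬C), ¬C is now false; ¬D must hold, so D = False.
From (¬A ∨ D) and D = False: A = False.
From (E ∨ A) and A = False: E = True.

True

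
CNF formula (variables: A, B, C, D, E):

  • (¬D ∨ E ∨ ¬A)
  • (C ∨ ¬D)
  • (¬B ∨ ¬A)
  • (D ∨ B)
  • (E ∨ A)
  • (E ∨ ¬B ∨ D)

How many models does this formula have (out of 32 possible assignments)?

5

The models are:
  A=0 B=0 C=1 D=1 E=1
  A=0 B=1 C=0 D=0 E=1
  A=0 B=1 C=1 D=0 E=1
  A=0 B=1 C=1 D=1 E=1
  A=1 B=0 C=1 D=1 E=1
That's 5 in total.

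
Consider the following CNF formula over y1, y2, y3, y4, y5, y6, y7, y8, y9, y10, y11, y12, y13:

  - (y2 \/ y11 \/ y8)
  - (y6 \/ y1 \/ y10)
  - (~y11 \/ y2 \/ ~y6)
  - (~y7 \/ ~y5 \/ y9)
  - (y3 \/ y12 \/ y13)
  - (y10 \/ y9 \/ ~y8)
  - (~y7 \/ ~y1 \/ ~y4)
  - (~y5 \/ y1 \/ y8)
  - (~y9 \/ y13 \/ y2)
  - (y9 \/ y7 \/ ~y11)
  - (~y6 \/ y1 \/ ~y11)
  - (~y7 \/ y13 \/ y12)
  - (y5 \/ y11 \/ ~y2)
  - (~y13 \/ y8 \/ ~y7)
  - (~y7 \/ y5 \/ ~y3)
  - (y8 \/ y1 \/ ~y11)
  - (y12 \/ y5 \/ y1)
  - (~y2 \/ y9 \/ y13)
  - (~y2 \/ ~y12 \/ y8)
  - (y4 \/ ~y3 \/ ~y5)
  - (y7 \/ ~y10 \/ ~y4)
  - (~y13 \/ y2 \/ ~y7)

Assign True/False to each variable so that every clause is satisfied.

y1=True, y2=False, y3=True, y4=False, y5=False, y6=False, y7=False, y8=False, y9=True, y10=False, y11=True, y12=True, y13=True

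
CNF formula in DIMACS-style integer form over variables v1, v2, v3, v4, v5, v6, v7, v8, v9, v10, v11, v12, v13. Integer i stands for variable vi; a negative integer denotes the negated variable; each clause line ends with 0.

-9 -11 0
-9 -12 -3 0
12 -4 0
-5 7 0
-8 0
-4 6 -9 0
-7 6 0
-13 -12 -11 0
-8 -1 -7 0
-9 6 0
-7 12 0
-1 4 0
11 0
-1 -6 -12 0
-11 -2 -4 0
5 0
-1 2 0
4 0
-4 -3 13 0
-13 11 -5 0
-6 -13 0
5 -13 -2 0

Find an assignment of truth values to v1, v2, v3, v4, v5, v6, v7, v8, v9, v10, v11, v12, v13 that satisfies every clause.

Unit propagation: (¬v8) forces v8 = False.
(v11) is a unit clause, so v11 = True.
The clause (¬v9) is unit: v9 must be False.
Unit propagation: (v5) forces v5 = True.
(v7) is a unit clause, so v7 = True.
The clause (v6) is unit: v6 must be True.
The clause (v12) is unit: v12 must be True.
The clause (¬v13) is unit: v13 must be False.
The clause (¬v1) is unit: v1 must be False.
(v4) is a unit clause, so v4 = True.
(¬v2) is a unit clause, so v2 = False.
(¬v3) is a unit clause, so v3 = False.
v10 is now unconstrained; take v10 = True.

v1=0  v2=0  v3=0  v4=1  v5=1  v6=1  v7=1  v8=0  v9=0  v10=1  v11=1  v12=1  v13=0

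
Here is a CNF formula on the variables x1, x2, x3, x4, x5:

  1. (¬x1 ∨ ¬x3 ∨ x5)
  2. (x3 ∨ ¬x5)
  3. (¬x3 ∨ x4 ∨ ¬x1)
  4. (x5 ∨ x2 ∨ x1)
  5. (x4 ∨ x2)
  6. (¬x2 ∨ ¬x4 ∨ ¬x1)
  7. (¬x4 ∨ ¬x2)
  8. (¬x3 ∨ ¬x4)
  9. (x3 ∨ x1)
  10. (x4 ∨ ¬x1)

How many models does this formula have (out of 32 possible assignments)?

Satisfying assignments:
  x1=F x2=T x3=T x4=F x5=F
  x1=F x2=T x3=T x4=F x5=T
  x1=T x2=F x3=F x4=T x5=F
Count: 3.

3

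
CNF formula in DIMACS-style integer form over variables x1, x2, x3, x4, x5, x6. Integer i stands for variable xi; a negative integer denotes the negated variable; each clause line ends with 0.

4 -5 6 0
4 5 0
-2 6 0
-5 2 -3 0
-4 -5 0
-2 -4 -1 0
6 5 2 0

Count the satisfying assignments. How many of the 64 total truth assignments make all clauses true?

Case analysis on x5 and x2:
  x5=1, x2=1: remaining (x1,x3,x4,x6) ∈ {(0,0,0,1); (0,1,0,1); (1,0,0,1); (1,1,0,1)} — 4.
  x5=1, x2=0: remaining (x1,x3,x4,x6) ∈ {(0,0,0,1); (1,0,0,1)} — 2.
  x5=0, x2=1: remaining (x1,x3,x4,x6) ∈ {(0,0,1,1); (0,1,1,1)} — 2.
  x5=0, x2=0: remaining (x1,x3,x4,x6) ∈ {(0,0,1,1); (0,1,1,1); (1,0,1,1); (1,1,1,1)} — 4.
Total: 4 + 2 + 2 + 4 = 12.

12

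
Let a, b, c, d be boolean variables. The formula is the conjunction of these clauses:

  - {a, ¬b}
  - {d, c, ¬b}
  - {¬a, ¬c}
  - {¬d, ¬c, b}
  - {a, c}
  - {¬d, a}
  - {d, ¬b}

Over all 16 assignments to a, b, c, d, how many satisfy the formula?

4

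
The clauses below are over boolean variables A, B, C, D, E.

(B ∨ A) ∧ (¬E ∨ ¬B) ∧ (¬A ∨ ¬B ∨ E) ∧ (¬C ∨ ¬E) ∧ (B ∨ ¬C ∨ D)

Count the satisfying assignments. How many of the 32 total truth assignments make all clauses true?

9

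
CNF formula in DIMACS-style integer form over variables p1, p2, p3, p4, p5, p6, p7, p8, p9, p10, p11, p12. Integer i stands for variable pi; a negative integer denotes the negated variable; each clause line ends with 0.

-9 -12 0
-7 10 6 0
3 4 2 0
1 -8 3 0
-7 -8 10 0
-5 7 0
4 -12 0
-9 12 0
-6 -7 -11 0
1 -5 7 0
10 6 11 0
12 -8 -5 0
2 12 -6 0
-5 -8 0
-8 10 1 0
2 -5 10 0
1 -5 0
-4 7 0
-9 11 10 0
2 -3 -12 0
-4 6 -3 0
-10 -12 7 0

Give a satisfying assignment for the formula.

p1=F  p2=T  p3=T  p4=F  p5=F  p6=T  p7=F  p8=T  p9=F  p10=T  p11=T  p12=F

Check each clause:
  1. (NOT p9 OR NOT p12) — NOT p12 is true.
  2. (p6 OR p10 OR NOT p7) — NOT p7 is true.
  3. (p4 OR p3 OR p2) — p2 is true.
  4. (NOT p8 OR p3 OR p1) — p3 is true.
  5. (NOT p7 OR NOT p8 OR p10) — NOT p7 is true.
  6. (NOT p5 OR p7) — NOT p5 is true.
  7. (p4 OR NOT p12) — NOT p12 is true.
  8. (p12 OR NOT p9) — NOT p9 is true.
  9. (NOT p7 OR NOT p6 OR NOT p11) — NOT p7 is true.
  10. (NOT p5 OR p1 OR p7) — NOT p5 is true.
  11. (p6 OR p11 OR p10) — p10 is true.
  12. (NOT p8 OR NOT p5 OR p12) — NOT p5 is true.
  13. (NOT p6 OR p12 OR p2) — p2 is true.
  14. (NOT p8 OR NOT p5) — NOT p5 is true.
  15. (p1 OR NOT p8 OR p10) — p10 is true.
  16. (p2 OR p10 OR NOT p5) — p2 is true.
  17. (NOT p5 OR p1) — NOT p5 is true.
  18. (NOT p4 OR p7) — NOT p4 is true.
  19. (p10 OR NOT p9 OR p11) — p10 is true.
  20. (NOT p12 OR NOT p3 OR p2) — p2 is true.
  21. (p6 OR NOT p3 OR NOT p4) — NOT p4 is true.
  22. (p7 OR NOT p10 OR NOT p12) — NOT p12 is true.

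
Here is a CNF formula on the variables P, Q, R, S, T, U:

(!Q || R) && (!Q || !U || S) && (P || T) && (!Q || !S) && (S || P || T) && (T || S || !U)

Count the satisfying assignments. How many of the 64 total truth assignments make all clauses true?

25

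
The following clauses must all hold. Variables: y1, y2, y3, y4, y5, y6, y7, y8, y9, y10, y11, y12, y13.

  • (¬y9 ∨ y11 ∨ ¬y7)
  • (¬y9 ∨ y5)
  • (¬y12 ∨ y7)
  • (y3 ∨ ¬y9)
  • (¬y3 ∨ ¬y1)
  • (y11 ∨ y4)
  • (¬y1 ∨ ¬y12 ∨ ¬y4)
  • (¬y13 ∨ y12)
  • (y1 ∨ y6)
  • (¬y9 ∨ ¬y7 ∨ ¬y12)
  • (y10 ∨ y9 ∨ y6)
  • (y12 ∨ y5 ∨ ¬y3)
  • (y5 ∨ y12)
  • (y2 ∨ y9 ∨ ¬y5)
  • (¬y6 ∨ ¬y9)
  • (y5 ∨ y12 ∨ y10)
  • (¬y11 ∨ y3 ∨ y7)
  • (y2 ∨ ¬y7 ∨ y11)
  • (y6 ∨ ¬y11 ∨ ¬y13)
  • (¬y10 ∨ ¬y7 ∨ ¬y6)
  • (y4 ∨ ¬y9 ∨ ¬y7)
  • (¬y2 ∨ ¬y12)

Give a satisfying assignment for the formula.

y1 = False, y2 = True, y3 = True, y4 = True, y5 = True, y6 = True, y7 = True, y8 = False, y9 = False, y10 = False, y11 = True, y12 = False, y13 = False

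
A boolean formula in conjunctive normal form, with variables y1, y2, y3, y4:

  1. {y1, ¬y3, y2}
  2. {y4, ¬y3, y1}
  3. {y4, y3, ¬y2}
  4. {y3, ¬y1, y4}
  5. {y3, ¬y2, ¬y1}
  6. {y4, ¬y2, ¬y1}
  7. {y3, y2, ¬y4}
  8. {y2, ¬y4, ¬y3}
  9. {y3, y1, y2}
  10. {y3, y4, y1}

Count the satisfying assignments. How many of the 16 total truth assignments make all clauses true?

4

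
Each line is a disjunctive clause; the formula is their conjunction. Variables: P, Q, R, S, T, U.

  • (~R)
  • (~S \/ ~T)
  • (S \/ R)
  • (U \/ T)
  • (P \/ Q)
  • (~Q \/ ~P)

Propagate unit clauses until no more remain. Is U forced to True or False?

(~R) stands alone — R = False.
(R \/ S): since R = False, the clause reduces to (S). S = True.
(~T \/ ~S): since S = True, the clause reduces to (~T). T = False.
In (U \/ T), T is now false; U must hold, so U = True.

True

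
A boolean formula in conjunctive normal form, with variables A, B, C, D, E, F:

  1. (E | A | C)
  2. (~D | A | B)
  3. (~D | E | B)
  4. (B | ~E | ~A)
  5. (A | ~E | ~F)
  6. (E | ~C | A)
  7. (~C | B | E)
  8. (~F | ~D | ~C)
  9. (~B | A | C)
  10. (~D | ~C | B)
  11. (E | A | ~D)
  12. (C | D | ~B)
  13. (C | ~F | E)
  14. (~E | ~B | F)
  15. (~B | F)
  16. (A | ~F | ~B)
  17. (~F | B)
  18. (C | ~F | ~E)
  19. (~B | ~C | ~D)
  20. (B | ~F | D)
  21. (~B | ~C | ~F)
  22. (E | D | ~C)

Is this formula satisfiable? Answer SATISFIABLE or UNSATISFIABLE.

Set A = False and propagate.
Set B = False and propagate.
  then D is forced to False.
  then F is forced to False.
The remaining clauses are satisfied by C = True, E = True.
So A=F, B=F, C=T, D=F, E=T, F=F is a satisfying assignment.

SATISFIABLE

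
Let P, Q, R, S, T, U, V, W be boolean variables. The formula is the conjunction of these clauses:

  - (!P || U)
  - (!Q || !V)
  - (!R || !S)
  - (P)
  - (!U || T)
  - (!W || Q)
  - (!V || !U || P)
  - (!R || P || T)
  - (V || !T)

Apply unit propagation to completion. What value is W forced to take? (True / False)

(P) is a unit clause: P = True.
In (U || !P), !P is now false; U must hold, so U = True.
In (T || !U), !U is now false; T must hold, so T = True.
From (!T || V) and T = True: V = True.
(!Q || !V) with V = True leaves only !Q, so Q = False.
From (!W || Q) and Q = False: W = False.

False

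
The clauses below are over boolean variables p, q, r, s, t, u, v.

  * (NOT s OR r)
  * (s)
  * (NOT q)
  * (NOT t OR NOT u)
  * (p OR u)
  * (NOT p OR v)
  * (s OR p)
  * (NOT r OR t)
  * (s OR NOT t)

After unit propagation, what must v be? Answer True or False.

True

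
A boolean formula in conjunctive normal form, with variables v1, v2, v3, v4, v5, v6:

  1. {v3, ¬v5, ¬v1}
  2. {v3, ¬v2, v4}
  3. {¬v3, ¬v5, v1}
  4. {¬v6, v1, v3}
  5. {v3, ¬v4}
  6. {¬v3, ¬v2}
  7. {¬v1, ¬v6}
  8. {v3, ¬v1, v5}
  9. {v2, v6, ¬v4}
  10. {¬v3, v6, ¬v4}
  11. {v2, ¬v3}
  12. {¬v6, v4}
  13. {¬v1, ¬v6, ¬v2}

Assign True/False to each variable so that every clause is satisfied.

v1=False, v2=False, v3=False, v4=False, v5=False, v6=False

Check each clause:
  1. {¬v5, ¬v1, v3} — ¬v1 is true.
  2. {v4, ¬v2, v3} — ¬v2 is true.
  3. {v1, ¬v5, ¬v3} — ¬v5 is true.
  4. {¬v6, v3, v1} — ¬v6 is true.
  5. {¬v4, v3} — ¬v4 is true.
  6. {¬v2, ¬v3} — ¬v3 is true.
  7. {¬v1, ¬v6} — ¬v6 is true.
  8. {v5, v3, ¬v1} — ¬v1 is true.
  9. {v2, ¬v4, v6} — ¬v4 is true.
  10. {¬v4, ¬v3, v6} — ¬v4 is true.
  11. {¬v3, v2} — ¬v3 is true.
  12. {v4, ¬v6} — ¬v6 is true.
  13. {¬v1, ¬v6, ¬v2} — ¬v6 is true.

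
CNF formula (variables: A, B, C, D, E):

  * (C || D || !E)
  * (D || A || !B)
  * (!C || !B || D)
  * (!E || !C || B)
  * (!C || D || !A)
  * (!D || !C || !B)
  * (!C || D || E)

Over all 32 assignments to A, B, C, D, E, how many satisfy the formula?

13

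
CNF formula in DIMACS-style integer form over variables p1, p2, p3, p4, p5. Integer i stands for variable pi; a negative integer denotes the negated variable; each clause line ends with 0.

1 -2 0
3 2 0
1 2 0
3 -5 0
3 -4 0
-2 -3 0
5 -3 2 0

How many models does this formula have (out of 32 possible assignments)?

3

Satisfying assignments:
  p1=T p2=F p3=T p4=F p5=T
  p1=T p2=F p3=T p4=T p5=T
  p1=T p2=T p3=F p4=F p5=F
That's 3 in total.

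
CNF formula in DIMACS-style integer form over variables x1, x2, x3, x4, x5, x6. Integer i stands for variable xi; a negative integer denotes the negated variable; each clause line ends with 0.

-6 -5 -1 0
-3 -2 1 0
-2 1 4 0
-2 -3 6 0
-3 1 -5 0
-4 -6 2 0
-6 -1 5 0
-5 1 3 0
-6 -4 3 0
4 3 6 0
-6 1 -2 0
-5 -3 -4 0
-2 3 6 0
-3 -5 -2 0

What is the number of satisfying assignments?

10

Split on x3, then x6.
  x3=1, x6=1: remaining (x1,x2,x4,x5) ∈ {(0,0,0,0)} — 1.
  x3=1, x6=0: 5 of the 16 assignments to (x1,x2,x4,x5) work.
  x3=0, x6=1: remaining (x1,x2,x4,x5) ∈ {(0,0,0,0)} — 1.
  x3=0, x6=0: remaining (x1,x2,x4,x5) ∈ {(0,0,1,0); (1,0,1,0); (1,0,1,1)} — 3.
Total: 1 + 5 + 1 + 3 = 10.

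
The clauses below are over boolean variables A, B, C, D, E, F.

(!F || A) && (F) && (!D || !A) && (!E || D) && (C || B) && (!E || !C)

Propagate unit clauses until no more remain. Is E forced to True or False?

Unit clause (F) sets F = True.
In (A || !F), !F is now false; A must hold, so A = True.
In (!D || !A), !A is now false; !D must hold, so D = False.
(D || !E) with D = False leaves only !E, so E = False.

False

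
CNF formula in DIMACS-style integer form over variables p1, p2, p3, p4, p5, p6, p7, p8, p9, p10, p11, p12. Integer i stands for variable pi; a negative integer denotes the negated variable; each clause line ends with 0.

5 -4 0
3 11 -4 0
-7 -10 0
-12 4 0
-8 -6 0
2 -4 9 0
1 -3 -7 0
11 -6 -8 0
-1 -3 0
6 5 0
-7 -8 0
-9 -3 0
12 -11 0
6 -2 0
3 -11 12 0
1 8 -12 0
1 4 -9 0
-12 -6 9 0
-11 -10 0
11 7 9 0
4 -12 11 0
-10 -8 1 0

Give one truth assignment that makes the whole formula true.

p1=True  p2=False  p3=False  p4=False  p5=True  p6=False  p7=True  p8=False  p9=True  p10=False  p11=False  p12=False

Check each clause:
  1. {¬p4, p5} — ¬p4 is true.
  2. {¬p4, p3, p11} — ¬p4 is true.
  3. {¬p10, ¬p7} — ¬p10 is true.
  4. {¬p12, p4} — ¬p12 is true.
  5. {¬p6, ¬p8} — ¬p8 is true.
  6. {p9, p2, ¬p4} — p9 is true.
  7. {p1, ¬p7, ¬p3} — ¬p3 is true.
  8. {¬p6, p11, ¬p8} — ¬p8 is true.
  9. {¬p1, ¬p3} — ¬p3 is true.
  10. {p5, p6} — p5 is true.
  11. {¬p8, ¬p7} — ¬p8 is true.
  12. {¬p9, ¬p3} — ¬p3 is true.
  13. {p12, ¬p11} — ¬p11 is true.
  14. {p6, ¬p2} — ¬p2 is true.
  15. {p3, p12, ¬p11} — ¬p11 is true.
  16. {¬p12, p8, p1} — p1 is true.
  17. {p1, ¬p9, p4} — p1 is true.
  18. {p9, ¬p12, ¬p6} — p9 is true.
  19. {¬p10, ¬p11} — ¬p11 is true.
  20. {p11, p9, p7} — p9 is true.
  21. {p11, ¬p12, p4} — ¬p12 is true.
  22. {p1, ¬p8, ¬p10} — ¬p8 is true.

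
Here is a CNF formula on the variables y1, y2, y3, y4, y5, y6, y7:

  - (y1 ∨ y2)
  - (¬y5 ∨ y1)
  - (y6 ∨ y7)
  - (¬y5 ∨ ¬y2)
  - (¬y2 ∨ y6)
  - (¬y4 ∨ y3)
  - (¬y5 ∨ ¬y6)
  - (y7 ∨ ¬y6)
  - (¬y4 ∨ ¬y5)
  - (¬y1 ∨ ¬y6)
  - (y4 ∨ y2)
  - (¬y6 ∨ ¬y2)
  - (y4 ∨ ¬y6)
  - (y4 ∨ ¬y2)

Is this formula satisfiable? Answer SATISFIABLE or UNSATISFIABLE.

SATISFIABLE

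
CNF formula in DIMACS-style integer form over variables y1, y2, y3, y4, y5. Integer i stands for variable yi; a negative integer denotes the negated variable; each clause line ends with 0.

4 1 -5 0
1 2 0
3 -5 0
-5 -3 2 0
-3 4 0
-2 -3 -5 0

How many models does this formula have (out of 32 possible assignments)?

9

Case analysis on y3 and y5:
  y3=1, y5=1: a clause becomes empty — 0.
  y3=1, y5=0: remaining (y1,y2,y4) ∈ {(0,1,1); (1,0,1); (1,1,1)} — 3.
  y3=0, y5=1: a clause becomes empty — 0.
  y3=0, y5=0: y4 free; 3 ways for (y1,y2) × 2^1 = 6.
Total: 0 + 3 + 0 + 6 = 9.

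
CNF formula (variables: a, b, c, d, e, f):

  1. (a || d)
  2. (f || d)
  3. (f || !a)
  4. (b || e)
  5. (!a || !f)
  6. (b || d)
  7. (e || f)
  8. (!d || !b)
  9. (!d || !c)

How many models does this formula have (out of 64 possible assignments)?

The models are:
  a=F b=F c=F d=T e=T f=F
  a=F b=F c=F d=T e=T f=T
That's 2 in total.

2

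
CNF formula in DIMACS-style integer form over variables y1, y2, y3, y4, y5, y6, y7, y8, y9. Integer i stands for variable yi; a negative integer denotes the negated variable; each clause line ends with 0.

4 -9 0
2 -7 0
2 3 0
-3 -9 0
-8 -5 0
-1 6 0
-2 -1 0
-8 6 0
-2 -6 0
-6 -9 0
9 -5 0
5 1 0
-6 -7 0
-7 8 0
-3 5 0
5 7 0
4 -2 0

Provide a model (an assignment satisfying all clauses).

y4 occurs only positively in the remaining clauses — set y4 = True.
Branch on y1: take y1 = False.
  then y5 is forced to True.
  then y8 is forced to False.
  then y9 is forced to True.
  then y3 is forced to False.
  then y2 is forced to True.
  then y6 is forced to False.
  then y7 is forced to False.
Check each clause:
  1. (y4 || !y9) — y4 is true.
  2. (!y7 || y2) — !y7 is true.
  3. (y2 || y3) — y2 is true.
  4. (!y3 || !y9) — !y3 is true.
  5. (!y5 || !y8) — !y8 is true.
  6. (!y1 || y6) — !y1 is true.
  7. (!y1 || !y2) — !y1 is true.
  8. (!y8 || y6) — !y8 is true.
  9. (!y6 || !y2) — !y6 is true.
  10. (!y9 || !y6) — !y6 is true.
  11. (!y5 || y9) — y9 is true.
  12. (y5 || y1) — y5 is true.
  13. (!y7 || !y6) — !y7 is true.
  14. (y8 || !y7) — !y7 is true.
  15. (!y3 || y5) — y5 is true.
  16. (y5 || y7) — y5 is true.
  17. (y4 || !y2) — y4 is true.

y1=False, y2=True, y3=False, y4=True, y5=True, y6=False, y7=False, y8=False, y9=True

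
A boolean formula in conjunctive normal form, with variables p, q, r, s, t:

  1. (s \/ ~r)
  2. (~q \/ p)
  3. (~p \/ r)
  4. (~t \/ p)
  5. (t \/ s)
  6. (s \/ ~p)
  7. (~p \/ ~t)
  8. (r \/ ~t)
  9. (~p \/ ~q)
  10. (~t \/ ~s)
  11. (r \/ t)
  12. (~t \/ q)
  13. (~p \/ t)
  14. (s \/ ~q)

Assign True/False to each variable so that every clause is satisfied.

p = 0, q = 0, r = 1, s = 1, t = 0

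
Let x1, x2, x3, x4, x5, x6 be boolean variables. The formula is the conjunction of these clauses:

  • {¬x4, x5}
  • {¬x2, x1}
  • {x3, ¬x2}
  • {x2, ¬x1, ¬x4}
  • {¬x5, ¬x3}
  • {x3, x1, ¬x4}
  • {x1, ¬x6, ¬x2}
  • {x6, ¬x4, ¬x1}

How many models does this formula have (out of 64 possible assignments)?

14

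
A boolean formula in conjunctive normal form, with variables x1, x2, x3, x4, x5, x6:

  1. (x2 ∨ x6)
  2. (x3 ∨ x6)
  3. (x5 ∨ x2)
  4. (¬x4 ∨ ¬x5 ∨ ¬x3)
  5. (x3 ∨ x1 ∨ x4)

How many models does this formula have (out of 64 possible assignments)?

Split on x3, then x2.
  x3=1, x2=1: x1, x6 free; 3 ways for (x4,x5) × 2^2 = 12.
  x3=1, x2=0: remaining (x1,x4,x5,x6) ∈ {(0,0,1,1); (1,0,1,1)} — 2.
  x3=0, x2=1: x5 free; 3 ways for (x1,x4,x6) × 2^1 = 6.
  x3=0, x2=0: remaining (x1,x4,x5,x6) ∈ {(0,1,1,1); (1,0,1,1); (1,1,1,1)} — 3.
Total: 12 + 2 + 6 + 3 = 23.

23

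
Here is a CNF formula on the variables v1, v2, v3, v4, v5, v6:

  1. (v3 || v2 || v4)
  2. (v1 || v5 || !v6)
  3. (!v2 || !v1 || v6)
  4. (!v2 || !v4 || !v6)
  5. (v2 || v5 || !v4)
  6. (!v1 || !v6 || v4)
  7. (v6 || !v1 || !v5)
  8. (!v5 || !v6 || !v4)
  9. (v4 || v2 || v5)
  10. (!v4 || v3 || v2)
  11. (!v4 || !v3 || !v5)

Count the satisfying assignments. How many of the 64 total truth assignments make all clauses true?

Split on v4, then v2.
  v4=T, v2=T: remaining (v1,v3,v5,v6) ∈ {(F,F,F,F); (F,F,T,F); (F,T,F,F)} — 3.
  v4=T, v2=F: a clause becomes empty — 0.
  v4=F, v2=T: v3 free; 3 ways for (v1,v5,v6) × 2^1 = 6.
  v4=F, v2=F: remaining (v1,v3,v5,v6) ∈ {(F,T,T,F); (F,T,T,T)} — 2.
Total: 3 + 0 + 6 + 2 = 11.

11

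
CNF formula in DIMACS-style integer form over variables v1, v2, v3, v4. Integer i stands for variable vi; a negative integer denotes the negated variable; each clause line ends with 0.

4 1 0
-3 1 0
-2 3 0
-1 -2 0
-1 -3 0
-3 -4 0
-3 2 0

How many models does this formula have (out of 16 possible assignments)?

3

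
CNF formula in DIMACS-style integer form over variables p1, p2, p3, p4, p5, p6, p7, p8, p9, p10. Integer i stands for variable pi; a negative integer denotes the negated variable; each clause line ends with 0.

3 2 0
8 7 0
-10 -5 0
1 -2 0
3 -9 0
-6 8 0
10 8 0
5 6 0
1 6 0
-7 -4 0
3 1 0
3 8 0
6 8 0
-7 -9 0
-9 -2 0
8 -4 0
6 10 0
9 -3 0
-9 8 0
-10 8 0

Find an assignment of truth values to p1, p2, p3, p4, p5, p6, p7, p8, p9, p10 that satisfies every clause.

p1 occurs only positively in the remaining clauses — set p1 = True.
Pure literal: p8 appears only positively; assign p8 = True.
Set p2 = True and propagate.
  then p9 is forced to False.
  then p3 is forced to False.
Branch on p4: take p4 = True.
  then p7 is forced to False.
The remaining clauses are satisfied by p5 = False, p6 = True, p10 = False.
Every clause has at least one true literal under this assignment.

p1 = T, p2 = T, p3 = F, p4 = T, p5 = F, p6 = T, p7 = F, p8 = T, p9 = F, p10 = F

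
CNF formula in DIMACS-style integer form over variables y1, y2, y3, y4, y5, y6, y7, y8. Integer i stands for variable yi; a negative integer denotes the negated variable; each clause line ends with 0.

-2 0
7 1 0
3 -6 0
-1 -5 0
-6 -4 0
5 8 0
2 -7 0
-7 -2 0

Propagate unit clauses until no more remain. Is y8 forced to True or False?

True

(~y2) is a unit clause: y2 = False.
(~y7 \/ y2) with y2 = False leaves only ~y7, so y7 = False.
(y1 \/ y7): since y7 = False, the clause reduces to (y1). y1 = True.
(~y5 \/ ~y1): since y1 = True, the clause reduces to (~y5). y5 = False.
In (y5 \/ y8), y5 is now false; y8 must hold, so y8 = True.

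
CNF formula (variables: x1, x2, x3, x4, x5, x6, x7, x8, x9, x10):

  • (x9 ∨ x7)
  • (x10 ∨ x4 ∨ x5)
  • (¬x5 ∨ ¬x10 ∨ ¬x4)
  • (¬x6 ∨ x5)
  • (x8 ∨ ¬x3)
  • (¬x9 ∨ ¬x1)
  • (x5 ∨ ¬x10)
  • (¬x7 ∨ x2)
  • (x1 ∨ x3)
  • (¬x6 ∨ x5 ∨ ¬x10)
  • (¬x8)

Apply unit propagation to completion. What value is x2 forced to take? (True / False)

True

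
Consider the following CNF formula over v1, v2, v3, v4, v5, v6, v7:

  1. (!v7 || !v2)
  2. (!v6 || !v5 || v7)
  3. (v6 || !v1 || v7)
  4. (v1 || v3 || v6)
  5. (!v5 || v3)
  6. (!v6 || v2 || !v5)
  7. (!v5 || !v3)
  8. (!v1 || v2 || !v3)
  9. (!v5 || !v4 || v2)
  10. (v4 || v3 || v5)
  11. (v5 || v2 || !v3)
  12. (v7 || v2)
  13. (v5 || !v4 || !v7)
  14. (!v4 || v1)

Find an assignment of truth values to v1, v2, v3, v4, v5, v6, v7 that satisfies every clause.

v1=F  v2=T  v3=T  v4=F  v5=F  v6=T  v7=F

Check each clause:
  1. (!v7 || !v2) — !v7 is true.
  2. (!v6 || !v5 || v7) — !v5 is true.
  3. (!v1 || v7 || v6) — !v1 is true.
  4. (v1 || v3 || v6) — v3 is true.
  5. (v3 || !v5) — v3 is true.
  6. (v2 || !v6 || !v5) — v2 is true.
  7. (!v5 || !v3) — !v5 is true.
  8. (v2 || !v1 || !v3) — v2 is true.
  9. (!v4 || v2 || !v5) — v2 is true.
  10. (v4 || v5 || v3) — v3 is true.
  11. (v5 || v2 || !v3) — v2 is true.
  12. (v2 || v7) — v2 is true.
  13. (!v4 || v5 || !v7) — !v7 is true.
  14. (!v4 || v1) — !v4 is true.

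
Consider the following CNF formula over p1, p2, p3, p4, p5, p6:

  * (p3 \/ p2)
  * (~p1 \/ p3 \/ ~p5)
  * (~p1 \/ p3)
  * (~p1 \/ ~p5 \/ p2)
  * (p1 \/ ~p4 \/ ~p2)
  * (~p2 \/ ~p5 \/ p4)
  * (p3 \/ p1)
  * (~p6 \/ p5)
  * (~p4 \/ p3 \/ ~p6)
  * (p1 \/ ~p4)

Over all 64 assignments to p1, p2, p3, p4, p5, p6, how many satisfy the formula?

10

Split on p1, then p3.
  p1=1, p3=1: 6 of the 16 assignments to (p2,p4,p5,p6) work.
  p1=1, p3=0: a clause becomes empty — 0.
  p1=0, p3=1: remaining (p2,p4,p5,p6) ∈ {(0,0,0,0); (0,0,1,0); (0,0,1,1); (1,0,0,0)} — 4.
  p1=0, p3=0: a clause becomes empty — 0.
Total: 6 + 0 + 4 + 0 = 10.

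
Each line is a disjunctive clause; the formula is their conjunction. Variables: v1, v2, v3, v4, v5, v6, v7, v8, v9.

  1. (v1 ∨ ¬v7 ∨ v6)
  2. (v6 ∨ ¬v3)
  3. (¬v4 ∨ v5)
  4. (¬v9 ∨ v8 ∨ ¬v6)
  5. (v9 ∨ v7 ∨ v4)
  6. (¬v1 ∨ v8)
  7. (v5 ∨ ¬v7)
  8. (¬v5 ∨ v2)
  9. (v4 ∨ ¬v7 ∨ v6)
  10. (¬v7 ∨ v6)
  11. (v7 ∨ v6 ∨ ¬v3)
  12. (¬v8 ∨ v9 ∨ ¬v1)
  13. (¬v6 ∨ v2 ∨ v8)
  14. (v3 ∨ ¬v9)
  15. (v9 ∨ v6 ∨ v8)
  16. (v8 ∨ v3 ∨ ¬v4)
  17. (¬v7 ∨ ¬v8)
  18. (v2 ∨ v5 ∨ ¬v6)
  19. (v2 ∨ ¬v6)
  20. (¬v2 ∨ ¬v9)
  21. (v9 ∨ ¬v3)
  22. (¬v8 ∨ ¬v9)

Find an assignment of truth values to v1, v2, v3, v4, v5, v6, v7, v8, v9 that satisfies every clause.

v1 = F, v2 = T, v3 = F, v4 = T, v5 = T, v6 = F, v7 = F, v8 = T, v9 = F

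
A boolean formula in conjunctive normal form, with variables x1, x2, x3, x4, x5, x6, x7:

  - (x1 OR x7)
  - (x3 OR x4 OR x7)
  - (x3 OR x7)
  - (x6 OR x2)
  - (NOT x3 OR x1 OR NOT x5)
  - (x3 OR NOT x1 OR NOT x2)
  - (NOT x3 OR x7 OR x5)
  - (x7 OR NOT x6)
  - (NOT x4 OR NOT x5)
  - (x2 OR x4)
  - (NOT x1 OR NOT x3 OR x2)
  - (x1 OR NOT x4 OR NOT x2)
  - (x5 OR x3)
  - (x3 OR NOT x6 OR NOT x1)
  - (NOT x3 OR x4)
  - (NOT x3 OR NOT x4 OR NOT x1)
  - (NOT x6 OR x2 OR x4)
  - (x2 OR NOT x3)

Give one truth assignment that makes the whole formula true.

x1=False  x2=True  x3=False  x4=False  x5=True  x6=True  x7=True

Pure literal: x7 appears only positively; assign x7 = True.
Set x1 = False and propagate.
Try x2 = True.
  then x4 is forced to False.
  then x3 is forced to False.
  then x5 is forced to True.
x6 is now unconstrained; take x6 = True.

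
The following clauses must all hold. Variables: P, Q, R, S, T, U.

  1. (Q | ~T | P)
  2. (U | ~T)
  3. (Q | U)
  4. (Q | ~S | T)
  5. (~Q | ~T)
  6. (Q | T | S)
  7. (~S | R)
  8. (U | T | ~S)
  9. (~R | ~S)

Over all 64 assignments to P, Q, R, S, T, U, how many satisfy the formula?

10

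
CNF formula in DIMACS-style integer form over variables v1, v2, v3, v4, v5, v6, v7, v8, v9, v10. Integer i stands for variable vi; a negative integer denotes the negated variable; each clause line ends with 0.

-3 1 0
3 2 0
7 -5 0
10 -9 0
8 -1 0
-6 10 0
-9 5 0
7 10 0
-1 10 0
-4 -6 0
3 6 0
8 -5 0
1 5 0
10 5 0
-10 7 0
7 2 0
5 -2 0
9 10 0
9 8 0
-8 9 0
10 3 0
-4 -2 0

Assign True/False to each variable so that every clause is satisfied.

v1=True, v2=False, v3=True, v4=False, v5=True, v6=True, v7=True, v8=True, v9=True, v10=True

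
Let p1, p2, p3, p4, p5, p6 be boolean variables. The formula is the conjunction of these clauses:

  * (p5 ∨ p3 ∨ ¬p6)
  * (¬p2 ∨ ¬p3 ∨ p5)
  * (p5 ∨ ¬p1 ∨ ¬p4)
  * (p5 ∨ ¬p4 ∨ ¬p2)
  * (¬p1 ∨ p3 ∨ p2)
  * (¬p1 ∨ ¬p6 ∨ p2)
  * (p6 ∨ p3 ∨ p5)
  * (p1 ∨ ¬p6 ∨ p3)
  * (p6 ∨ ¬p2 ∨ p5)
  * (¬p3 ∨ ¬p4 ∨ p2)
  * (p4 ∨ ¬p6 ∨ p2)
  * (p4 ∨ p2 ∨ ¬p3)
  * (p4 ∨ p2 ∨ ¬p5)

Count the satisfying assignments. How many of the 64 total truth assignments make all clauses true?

Split on p2, then p3.
  p2=T, p3=T: forces p5=T; p1, p4, p6 free → 2^3 = 8.
  p2=T, p3=F: p4 free; 3 ways for (p1,p5,p6) × 2^1 = 6.
  p2=F, p3=T: a clause becomes empty — 0.
  p2=F, p3=F: remaining (p1,p4,p5,p6) ∈ {(F,T,T,F)} — 1.
Total: 8 + 6 + 0 + 1 = 15.

15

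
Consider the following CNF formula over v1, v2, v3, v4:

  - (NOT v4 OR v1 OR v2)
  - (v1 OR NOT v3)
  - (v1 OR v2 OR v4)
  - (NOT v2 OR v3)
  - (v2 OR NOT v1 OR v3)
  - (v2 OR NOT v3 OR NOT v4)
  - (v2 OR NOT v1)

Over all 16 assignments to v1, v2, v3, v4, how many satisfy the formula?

Satisfying assignments:
  v1=T v2=T v3=T v4=F
  v1=T v2=T v3=T v4=T
That's 2 in total.

2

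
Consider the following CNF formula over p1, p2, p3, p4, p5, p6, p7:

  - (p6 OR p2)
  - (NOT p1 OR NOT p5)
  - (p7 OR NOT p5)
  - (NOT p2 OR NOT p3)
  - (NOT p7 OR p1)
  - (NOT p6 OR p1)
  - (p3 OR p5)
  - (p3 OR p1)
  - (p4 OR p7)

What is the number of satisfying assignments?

3

The models are:
  p1=T p2=F p3=T p4=F p5=F p6=T p7=T
  p1=T p2=F p3=T p4=T p5=F p6=T p7=F
  p1=T p2=F p3=T p4=T p5=F p6=T p7=T
Count: 3.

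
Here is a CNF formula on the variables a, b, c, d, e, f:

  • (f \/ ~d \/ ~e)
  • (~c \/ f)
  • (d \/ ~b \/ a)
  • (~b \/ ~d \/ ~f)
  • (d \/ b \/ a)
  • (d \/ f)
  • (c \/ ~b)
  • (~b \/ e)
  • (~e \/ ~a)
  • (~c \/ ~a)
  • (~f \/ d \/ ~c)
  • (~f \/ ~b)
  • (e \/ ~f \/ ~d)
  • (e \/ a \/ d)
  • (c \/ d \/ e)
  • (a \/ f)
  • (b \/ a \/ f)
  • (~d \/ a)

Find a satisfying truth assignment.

a=T, b=F, c=F, d=T, e=F, f=F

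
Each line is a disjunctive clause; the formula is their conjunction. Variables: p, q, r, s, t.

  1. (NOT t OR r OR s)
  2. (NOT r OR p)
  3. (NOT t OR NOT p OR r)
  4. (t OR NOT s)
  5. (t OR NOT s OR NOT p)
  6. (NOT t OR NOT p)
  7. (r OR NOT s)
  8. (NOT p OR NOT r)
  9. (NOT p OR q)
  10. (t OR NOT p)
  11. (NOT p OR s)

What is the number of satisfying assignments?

Satisfying assignments:
  p=0 q=0 r=0 s=0 t=0
  p=0 q=1 r=0 s=0 t=0
That's 2 in total.

2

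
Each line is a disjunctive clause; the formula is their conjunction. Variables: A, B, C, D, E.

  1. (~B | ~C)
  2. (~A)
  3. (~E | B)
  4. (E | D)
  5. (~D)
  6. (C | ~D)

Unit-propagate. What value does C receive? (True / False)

False

(~A) is a unit clause: A = False.
(~D) stands alone — D = False.
From (D | E) and D = False: E = True.
From (B | ~E) and E = True: B = True.
(~B | ~C): since B = True, the clause reduces to (~C). C = False.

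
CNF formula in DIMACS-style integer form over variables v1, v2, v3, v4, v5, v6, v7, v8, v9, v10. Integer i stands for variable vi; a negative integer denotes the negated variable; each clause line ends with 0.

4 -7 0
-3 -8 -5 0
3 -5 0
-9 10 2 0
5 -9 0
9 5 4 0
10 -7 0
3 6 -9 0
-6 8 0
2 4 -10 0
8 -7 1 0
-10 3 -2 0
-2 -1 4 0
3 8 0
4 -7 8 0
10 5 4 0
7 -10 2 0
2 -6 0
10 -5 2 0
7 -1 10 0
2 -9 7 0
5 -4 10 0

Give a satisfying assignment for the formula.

Branch on v1: take v1 = False.
For the remaining variables, v2 = False, v3 = False, v4 = True, v5 = False, v6 = False, v7 = True, v8 = True, v9 = False, v10 = True works.
Every clause has at least one true literal under this assignment.

v1=F, v2=F, v3=F, v4=T, v5=F, v6=F, v7=T, v8=T, v9=F, v10=T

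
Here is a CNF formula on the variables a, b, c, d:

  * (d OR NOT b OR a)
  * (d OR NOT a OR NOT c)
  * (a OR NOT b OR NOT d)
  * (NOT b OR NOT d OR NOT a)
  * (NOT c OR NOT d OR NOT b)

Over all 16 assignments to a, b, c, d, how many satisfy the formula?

Case analysis on d and a:
  d=T, a=T: remaining (b,c) ∈ {(F,F); (F,T)} — 2.
  d=T, a=F: remaining (b,c) ∈ {(F,F); (F,T)} — 2.
  d=F, a=T: remaining (b,c) ∈ {(F,F); (T,F)} — 2.
  d=F, a=F: remaining (b,c) ∈ {(F,F); (F,T)} — 2.
Total: 2 + 2 + 2 + 2 = 8.

8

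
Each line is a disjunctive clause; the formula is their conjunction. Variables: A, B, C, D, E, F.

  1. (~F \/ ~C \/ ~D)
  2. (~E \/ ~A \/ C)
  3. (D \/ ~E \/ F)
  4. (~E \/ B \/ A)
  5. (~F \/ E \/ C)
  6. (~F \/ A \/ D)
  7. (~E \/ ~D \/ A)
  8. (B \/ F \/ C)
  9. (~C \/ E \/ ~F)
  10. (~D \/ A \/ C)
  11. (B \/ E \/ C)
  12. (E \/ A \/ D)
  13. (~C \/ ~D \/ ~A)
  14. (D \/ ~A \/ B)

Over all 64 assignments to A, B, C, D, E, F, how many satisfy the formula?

Satisfying assignments:
  A=F B=F C=T D=T E=F F=F
  A=F B=T C=T D=T E=F F=F
  A=T B=T C=F D=F E=F F=F
  A=T B=T C=F D=T E=F F=F
  A=T B=T C=T D=F E=F F=F
  A=T B=T C=T D=F E=T F=T
Count: 6.

6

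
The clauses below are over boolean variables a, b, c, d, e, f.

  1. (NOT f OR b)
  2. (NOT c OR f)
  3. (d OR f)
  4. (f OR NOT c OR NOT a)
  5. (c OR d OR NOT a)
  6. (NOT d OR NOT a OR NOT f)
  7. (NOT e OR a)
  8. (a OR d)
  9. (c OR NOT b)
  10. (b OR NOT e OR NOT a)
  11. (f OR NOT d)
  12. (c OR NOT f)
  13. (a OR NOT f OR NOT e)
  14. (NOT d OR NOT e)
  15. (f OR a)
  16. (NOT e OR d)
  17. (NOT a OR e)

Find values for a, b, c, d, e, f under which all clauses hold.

a=0, b=1, c=1, d=1, e=0, f=1

Check each clause:
  1. (b OR NOT f) — b is true.
  2. (f OR NOT c) — f is true.
  3. (d OR f) — d is true.
  4. (NOT a OR NOT c OR f) — f is true.
  5. (NOT a OR d OR c) — c is true.
  6. (NOT d OR NOT a OR NOT f) — NOT a is true.
  7. (NOT e OR a) — NOT e is true.
  8. (d OR a) — d is true.
  9. (c OR NOT b) — c is true.
  10. (b OR NOT a OR NOT e) — b is true.
  11. (f OR NOT d) — f is true.
  12. (NOT f OR c) — c is true.
  13. (NOT f OR NOT e OR a) — NOT e is true.
  14. (NOT e OR NOT d) — NOT e is true.
  15. (a OR f) — f is true.
  16. (NOT e OR d) — NOT e is true.
  17. (NOT a OR e) — NOT a is true.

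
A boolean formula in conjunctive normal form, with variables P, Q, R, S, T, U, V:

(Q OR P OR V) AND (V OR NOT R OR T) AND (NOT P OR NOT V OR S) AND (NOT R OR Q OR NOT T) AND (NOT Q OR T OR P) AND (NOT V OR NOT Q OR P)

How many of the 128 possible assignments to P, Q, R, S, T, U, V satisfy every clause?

Split on P, then Q.
  P=1, Q=1: U free; 10 ways for (R,S,T,V) × 2^1 = 20.
  P=1, Q=0: U free; 7 ways for (R,S,T,V) × 2^1 = 14.
  P=0, Q=1: forces T=1; V=0; R, S, U free → 2^3 = 8.
  P=0, Q=0: S, U free; 3 ways for (R,T,V) × 2^2 = 12.
Total: 20 + 14 + 8 + 12 = 54.

54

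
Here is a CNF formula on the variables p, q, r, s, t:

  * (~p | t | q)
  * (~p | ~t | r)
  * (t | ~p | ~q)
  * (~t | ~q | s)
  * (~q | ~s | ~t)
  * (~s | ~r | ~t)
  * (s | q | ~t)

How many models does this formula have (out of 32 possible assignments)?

Case analysis on t and q:
  t=1, q=1: a clause becomes empty — 0.
  t=1, q=0: remaining (p,r,s) ∈ {(0,0,1)} — 1.
  t=0, q=1: remaining (p,r,s) ∈ {(0,0,0); (0,0,1); (0,1,0); (0,1,1)} — 4.
  t=0, q=0: remaining (p,r,s) ∈ {(0,0,0); (0,0,1); (0,1,0); (0,1,1)} — 4.
Total: 0 + 1 + 4 + 4 = 9.

9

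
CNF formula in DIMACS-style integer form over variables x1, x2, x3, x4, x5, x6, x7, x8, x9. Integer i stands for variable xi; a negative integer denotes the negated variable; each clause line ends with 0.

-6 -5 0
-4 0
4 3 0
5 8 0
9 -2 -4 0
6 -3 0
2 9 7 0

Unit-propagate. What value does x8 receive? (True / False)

True

(~x4) is a unit clause: x4 = False.
In (x4 | x3), x4 is now false; x3 must hold, so x3 = True.
(~x3 | x6) with x3 = True leaves only x6, so x6 = True.
In (~x5 | ~x6), ~x6 is now false; ~x5 must hold, so x5 = False.
(x5 | x8) with x5 = False leaves only x8, so x8 = True.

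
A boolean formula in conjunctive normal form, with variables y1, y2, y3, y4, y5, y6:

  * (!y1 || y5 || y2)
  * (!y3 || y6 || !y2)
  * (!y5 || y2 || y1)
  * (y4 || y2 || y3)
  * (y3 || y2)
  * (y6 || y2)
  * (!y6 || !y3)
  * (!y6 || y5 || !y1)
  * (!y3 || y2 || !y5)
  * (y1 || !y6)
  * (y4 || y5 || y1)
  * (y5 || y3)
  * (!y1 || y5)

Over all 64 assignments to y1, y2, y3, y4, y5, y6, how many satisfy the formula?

Satisfying assignments:
  y1=0 y2=1 y3=0 y4=0 y5=1 y6=0
  y1=0 y2=1 y3=0 y4=1 y5=1 y6=0
  y1=1 y2=1 y3=0 y4=0 y5=1 y6=0
  y1=1 y2=1 y3=0 y4=0 y5=1 y6=1
  y1=1 y2=1 y3=0 y4=1 y5=1 y6=0
  y1=1 y2=1 y3=0 y4=1 y5=1 y6=1
Count: 6.

6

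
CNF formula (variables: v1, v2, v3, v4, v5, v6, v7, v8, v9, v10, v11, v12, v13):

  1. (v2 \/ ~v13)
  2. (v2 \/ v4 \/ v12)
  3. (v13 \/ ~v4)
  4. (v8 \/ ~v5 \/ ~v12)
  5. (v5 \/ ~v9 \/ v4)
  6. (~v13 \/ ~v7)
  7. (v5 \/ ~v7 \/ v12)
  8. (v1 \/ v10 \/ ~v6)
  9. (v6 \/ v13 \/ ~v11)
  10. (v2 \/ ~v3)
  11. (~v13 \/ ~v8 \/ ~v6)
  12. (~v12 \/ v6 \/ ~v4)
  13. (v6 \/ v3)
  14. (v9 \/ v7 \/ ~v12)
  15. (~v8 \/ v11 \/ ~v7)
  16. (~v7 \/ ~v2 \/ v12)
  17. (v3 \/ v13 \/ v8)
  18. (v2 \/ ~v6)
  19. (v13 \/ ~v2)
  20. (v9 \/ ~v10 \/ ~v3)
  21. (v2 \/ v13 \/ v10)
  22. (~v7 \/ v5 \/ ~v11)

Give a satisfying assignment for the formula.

v1 = True, v2 = True, v3 = True, v4 = False, v5 = True, v6 = False, v7 = False, v8 = False, v9 = True, v10 = True, v11 = False, v12 = False, v13 = True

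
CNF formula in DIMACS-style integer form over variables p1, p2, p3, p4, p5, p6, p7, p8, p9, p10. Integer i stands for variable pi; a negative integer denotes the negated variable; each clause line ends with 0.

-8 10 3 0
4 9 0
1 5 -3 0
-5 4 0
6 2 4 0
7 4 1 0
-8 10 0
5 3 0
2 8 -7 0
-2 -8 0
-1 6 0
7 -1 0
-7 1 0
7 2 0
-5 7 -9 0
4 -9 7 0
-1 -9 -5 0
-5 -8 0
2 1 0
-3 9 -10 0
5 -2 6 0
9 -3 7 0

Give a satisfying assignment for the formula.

Pure literal: p4 appears only positively; assign p4 = True.
p6 occurs only positively in the remaining clauses — set p6 = True.
Try p1 = True.
  then p7 is forced to True.
Branch on p2: take p2 = True.
  then p8 is forced to False.
Set p3 = False and propagate.
  then p5 is forced to True.
  then p9 is forced to False.
p10 is now unconstrained; take p10 = False.

p1=1  p2=1  p3=0  p4=1  p5=1  p6=1  p7=1  p8=0  p9=0  p10=0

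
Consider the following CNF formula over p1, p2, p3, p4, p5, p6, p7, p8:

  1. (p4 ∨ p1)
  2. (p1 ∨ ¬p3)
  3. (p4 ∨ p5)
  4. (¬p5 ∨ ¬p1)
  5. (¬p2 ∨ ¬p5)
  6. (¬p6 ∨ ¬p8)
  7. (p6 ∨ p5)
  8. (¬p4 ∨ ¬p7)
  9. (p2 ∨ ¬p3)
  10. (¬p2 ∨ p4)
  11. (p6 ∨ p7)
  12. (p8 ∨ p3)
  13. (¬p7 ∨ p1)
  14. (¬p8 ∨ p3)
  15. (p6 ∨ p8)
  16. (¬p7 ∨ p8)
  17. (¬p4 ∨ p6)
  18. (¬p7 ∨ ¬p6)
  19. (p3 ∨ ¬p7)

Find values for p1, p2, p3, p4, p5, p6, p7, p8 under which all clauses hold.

Try p1 = True.
  then p5 is forced to False.
  then p4 is forced to True.
  then p6 is forced to True.
  then p8 is forced to False.
  then p7 is forced to False.
  then p3 is forced to True.
  then p2 is forced to True.

p1=1, p2=1, p3=1, p4=1, p5=0, p6=1, p7=0, p8=0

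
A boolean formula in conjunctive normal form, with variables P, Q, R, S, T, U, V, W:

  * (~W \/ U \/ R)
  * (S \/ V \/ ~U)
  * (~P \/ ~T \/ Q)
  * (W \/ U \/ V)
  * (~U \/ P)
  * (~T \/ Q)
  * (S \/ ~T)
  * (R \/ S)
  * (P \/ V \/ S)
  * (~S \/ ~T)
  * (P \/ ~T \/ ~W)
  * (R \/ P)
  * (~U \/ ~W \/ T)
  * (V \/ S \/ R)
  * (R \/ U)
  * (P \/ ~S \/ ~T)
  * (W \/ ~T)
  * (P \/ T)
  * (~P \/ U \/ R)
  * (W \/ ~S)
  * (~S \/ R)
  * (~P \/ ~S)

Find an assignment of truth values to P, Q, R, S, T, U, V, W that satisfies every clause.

P=T  Q=F  R=T  S=F  T=F  U=F  V=T  W=F

Check each clause:
  1. (U \/ ~W \/ R) — ~W is true.
  2. (~U \/ S \/ V) — ~U is true.
  3. (~T \/ ~P \/ Q) — ~T is true.
  4. (U \/ V \/ W) — V is true.
  5. (~U \/ P) — P is true.
  6. (~T \/ Q) — ~T is true.
  7. (~T \/ S) — ~T is true.
  8. (R \/ S) — R is true.
  9. (S \/ P \/ V) — P is true.
  10. (~T \/ ~S) — ~T is true.
  11. (~W \/ P \/ ~T) — ~W is true.
  12. (R \/ P) — P is true.
  13. (~W \/ T \/ ~U) — ~W is true.
  14. (V \/ S \/ R) — R is true.
  15. (R \/ U) — R is true.
  16. (P \/ ~S \/ ~T) — P is true.
  17. (W \/ ~T) — ~T is true.
  18. (P \/ T) — P is true.
  19. (R \/ U \/ ~P) — R is true.
  20. (W \/ ~S) — ~S is true.
  21. (R \/ ~S) — R is true.
  22. (~P \/ ~S) — ~S is true.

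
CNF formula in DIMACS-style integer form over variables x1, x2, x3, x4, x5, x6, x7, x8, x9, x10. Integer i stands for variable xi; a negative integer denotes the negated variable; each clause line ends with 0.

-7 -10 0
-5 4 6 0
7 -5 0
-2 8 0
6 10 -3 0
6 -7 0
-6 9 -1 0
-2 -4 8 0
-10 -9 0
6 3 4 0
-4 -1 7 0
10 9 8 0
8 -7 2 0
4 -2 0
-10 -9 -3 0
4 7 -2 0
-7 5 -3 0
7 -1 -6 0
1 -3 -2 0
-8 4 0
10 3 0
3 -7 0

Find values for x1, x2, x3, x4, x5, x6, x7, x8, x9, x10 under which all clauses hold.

Branch on x1: take x1 = False.
Branch on x2: take x2 = True.
  then x8 is forced to True.
  then x4 is forced to True.
  then x3 is forced to False.
  then x10 is forced to True.
  then x7 is forced to False.
  then x5 is forced to False.
  then x9 is forced to False.
x6 is now unconstrained; take x6 = True.
Every clause has at least one true literal under this assignment.

x1 = False, x2 = True, x3 = False, x4 = True, x5 = False, x6 = True, x7 = False, x8 = True, x9 = False, x10 = True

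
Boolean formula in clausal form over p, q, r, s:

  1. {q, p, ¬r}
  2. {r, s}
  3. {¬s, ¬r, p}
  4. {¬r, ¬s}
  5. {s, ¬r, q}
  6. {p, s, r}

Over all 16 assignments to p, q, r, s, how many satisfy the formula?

Satisfying assignments:
  p=F q=F r=F s=T
  p=F q=T r=F s=T
  p=F q=T r=T s=F
  p=T q=F r=F s=T
  p=T q=T r=F s=T
  p=T q=T r=T s=F
Count: 6.

6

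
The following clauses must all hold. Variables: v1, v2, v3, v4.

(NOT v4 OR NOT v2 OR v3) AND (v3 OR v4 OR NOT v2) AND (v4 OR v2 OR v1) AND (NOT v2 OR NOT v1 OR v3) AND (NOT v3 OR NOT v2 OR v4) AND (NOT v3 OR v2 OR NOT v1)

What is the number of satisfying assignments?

6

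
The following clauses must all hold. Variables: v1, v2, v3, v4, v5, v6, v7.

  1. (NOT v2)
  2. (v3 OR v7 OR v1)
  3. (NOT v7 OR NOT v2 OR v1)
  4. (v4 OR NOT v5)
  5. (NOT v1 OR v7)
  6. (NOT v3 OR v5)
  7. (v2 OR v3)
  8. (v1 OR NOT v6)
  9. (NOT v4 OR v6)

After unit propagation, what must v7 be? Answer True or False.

Unit clause (NOT v2) sets v2 = False.
(v3 OR v2): since v2 = False, the clause reduces to (v3). v3 = True.
(NOT v3 OR v5): since v3 = True, the clause reduces to (v5). v5 = True.
(v4 OR NOT v5): since v5 = True, the clause reduces to (v4). v4 = True.
In (NOT v4 OR v6), NOT v4 is now false; v6 must hold, so v6 = True.
(v1 OR NOT v6) with v6 = True leaves only v1, so v1 = True.
From (v7 OR NOT v1) and v1 = True: v7 = True.

True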